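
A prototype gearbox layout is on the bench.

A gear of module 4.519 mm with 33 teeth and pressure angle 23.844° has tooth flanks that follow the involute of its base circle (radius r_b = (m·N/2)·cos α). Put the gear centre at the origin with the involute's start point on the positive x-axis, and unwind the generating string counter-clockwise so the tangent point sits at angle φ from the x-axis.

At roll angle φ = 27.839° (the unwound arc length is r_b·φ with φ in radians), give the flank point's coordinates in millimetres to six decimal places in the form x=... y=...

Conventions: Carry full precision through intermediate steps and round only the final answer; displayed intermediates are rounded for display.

x=75.780847 y=2.546625

recognized (one wheel, involute flank): single-mesh tooth geometry, m = 4.519, N = 33
pitch radius r_p = m·N/2 = 4.519·33/2 = 74.563500
base radius r_b = r_p·cos α = 74.563500·cos 23.844° = 68.199468
roll angle φ = 27.839° = 0.48588221 rad
x = r_b·(cos φ + φ·sin φ) = 75.780847
y = r_b·(sin φ − φ·cos φ) = 2.546625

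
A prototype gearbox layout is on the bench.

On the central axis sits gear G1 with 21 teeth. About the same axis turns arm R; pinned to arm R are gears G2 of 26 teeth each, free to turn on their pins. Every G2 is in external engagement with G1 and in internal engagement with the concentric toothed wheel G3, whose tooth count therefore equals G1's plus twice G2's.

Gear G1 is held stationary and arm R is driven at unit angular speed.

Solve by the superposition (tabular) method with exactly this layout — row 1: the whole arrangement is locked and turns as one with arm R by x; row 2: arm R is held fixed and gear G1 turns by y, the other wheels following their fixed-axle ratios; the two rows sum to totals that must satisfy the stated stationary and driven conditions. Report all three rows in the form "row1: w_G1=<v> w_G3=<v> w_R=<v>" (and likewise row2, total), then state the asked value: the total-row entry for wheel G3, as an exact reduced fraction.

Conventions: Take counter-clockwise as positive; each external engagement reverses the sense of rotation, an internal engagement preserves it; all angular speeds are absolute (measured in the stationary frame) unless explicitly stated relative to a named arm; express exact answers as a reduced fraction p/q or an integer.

row1: w_G1=1 w_G3=1 w_R=1
row2: w_G1=-1 w_G3=21/73 w_R=0
total: w_G1=0 w_G3=94/73 w_R=1
asked value: 94/73

class = planetary set [G3 = 21+2·26 = 73; Willis about the carrier]
row 1 (train locked, turned with arm): all members turn x
superposition row 2 [arm held]: sun y, ring −(21/73)·y, arm 0
boundary: total ω_sun = x + y = 0 and total ω_arm = x = 1  ⇒  y = -1, x = 1
row 2 ring = −(21/73)·(-1) = 21/73
totals (row 1 + row 2): sun 1 + (-1) = 0, ring 1 + 21/73 = 94/73, arm 1 + 0 = 1
asked cell (total, ring) = 94/73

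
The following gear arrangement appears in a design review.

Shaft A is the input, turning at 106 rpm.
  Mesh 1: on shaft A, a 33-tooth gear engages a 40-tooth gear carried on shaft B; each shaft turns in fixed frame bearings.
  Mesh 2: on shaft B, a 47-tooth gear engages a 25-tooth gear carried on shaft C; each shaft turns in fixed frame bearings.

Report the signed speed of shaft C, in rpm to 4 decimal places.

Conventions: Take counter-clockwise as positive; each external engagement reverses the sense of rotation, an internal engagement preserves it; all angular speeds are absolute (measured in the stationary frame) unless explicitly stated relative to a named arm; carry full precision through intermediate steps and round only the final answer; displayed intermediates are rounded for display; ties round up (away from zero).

+164.4060 rpm

topology: fixed-axis compound train — 2 meshes, A→C
mesh 1 [33T→40T]: ω = 106.0000×33/40 = 87.4500 rpm, sense flips to −
mesh 2 [47T→25T]: ω = 87.4500×47/25 = 164.4060 rpm, sense flips to +
signed output speed = +164.4060 rpm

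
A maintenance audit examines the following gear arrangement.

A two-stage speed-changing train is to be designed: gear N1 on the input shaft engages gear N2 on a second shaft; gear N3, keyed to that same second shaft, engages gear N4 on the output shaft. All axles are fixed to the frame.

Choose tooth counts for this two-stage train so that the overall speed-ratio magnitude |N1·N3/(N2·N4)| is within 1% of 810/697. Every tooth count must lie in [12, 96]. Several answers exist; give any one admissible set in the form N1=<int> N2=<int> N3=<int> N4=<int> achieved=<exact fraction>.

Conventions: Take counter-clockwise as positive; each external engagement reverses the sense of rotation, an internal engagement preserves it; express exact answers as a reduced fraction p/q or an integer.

class = fixed-axis compound train [2-stage, 810/697 wanted]
target = 810/697 in lowest terms: an exact hit needs N1·N3 = k·810 and N2·N4 = k·697 for one integer k, every count in [12, 96]; additionally prefer no 1:1 stage (N1 ≠ N2, N3 ≠ N4)
k = 1: N1·N3 = 810 = 15·54, N2·N4 = 697 = 17·41
achieved = 15·54/(17·41) = 810/697; |achieved − target| = 0 ≤ 81/6970 ✓

N1=15 N2=17 N3=54 N4=41 achieved=810/697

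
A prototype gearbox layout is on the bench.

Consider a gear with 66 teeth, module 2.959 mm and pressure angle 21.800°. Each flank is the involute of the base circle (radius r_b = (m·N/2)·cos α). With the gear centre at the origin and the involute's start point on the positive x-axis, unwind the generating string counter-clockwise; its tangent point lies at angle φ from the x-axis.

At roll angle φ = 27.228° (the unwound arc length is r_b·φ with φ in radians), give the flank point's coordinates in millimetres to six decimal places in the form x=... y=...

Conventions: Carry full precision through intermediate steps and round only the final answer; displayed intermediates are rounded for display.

x=100.330498 y=3.170682

single-mesh involute tooth geometry (66T wheel at module 2.959)
pitch radius r_p = m·N/2 = 2.959·66/2 = 97.647000
base radius r_b = r_p·cos α = 97.647000·cos 21.800° = 90.663856
roll angle φ = 27.228° = 0.47521825 rad
x = r_b·(cos φ + φ·sin φ) = 100.330498
y = r_b·(sin φ − φ·cos φ) = 3.170682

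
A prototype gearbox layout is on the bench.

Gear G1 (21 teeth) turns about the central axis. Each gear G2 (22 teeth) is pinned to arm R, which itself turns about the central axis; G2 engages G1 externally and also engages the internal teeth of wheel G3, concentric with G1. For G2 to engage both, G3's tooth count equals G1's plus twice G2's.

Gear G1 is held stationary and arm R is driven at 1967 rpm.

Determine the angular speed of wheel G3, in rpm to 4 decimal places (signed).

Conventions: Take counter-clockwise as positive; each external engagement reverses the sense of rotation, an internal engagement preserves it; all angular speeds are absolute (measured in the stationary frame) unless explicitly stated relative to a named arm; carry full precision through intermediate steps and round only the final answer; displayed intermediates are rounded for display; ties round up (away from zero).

topology: planetary set — G1 21T / G2 22T / G3 65T, arm = carrier (Willis)
normalise by the input: solve with ω_arm = 1, then scale by 1967 rpm
ring teeth: 21 + 2·22 = 65
21(ω_sun−ω_arm) = −65(ω_ring−ω_arm),  ω_sun = 0, ω_arm = 1
ω_ring = 1 − (21/65)(0−1) = 86/65
scale: ω_ring = 86/65 × 1967 rpm = +2602.4923 rpm

+2602.4923 rpm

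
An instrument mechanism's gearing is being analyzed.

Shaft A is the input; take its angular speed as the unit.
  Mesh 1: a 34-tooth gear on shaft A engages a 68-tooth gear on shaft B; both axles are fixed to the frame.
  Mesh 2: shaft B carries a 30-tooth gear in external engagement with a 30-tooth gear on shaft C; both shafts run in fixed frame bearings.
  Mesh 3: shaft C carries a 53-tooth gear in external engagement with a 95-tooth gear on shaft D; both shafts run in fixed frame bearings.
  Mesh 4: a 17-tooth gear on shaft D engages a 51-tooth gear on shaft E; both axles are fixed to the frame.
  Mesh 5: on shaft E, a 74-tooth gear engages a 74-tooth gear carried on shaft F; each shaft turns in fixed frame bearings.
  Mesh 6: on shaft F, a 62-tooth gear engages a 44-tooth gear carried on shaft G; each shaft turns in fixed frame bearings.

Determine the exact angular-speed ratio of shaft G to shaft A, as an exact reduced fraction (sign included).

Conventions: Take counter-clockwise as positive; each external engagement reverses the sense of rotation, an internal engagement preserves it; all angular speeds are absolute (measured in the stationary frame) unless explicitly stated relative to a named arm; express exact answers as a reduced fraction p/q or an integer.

class = fixed-axis compound train [6 meshes; 6 ratios multiply, 6 sense flips]
mesh 1 [34T→68T]: running ratio 1/2, sense −
mesh 2 [30T→30T]: running ratio 1/2, sense +
mesh 3 [53T→95T]: running ratio 53/190, sense −
mesh 4 [17T→51T]: running ratio 53/570, sense +
mesh 5 [74T→74T]: running ratio 53/570, sense −
mesh 6 [62T→44T]: running ratio 1643/12540, sense +
ω_out/ω_in = 1643/12540

1643/12540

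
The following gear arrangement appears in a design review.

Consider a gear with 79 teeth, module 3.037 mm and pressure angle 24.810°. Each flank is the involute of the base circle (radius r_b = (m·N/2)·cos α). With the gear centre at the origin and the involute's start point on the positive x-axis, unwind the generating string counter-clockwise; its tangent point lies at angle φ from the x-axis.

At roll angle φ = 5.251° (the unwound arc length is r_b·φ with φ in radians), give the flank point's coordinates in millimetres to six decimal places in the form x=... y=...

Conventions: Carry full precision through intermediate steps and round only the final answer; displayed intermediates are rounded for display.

topology: single-mesh involute geometry — m = 3.037, N = 79
pitch radius r_p = m·N/2 = 3.037·79/2 = 119.961500
base radius r_b = r_p·cos α = 119.961500·cos 24.810° = 108.889564
roll angle φ = 5.251° = 0.09164724 rad
x = r_b·(cos φ + φ·sin φ) = 109.345898
y = r_b·(sin φ − φ·cos φ) = 0.027916

x=109.345898 y=0.027916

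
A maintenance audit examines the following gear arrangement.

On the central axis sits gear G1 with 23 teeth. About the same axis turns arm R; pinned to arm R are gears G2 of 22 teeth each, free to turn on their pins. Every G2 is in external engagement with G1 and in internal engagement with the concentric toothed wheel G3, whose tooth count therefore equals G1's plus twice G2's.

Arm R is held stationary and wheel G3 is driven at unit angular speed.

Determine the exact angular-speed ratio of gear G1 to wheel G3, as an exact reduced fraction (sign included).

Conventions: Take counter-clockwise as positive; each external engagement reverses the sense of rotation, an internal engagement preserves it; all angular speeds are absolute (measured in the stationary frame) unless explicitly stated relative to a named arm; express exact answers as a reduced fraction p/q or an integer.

class = planetary set [G3 = 23+2·22 = 67; Willis about the carrier]
ring teeth: 23 + 2·22 = 67
23(ω_sun−ω_arm) = −67(ω_ring−ω_arm),  ω_arm = 0, ω_ring = 1
ω_sun = 0 − (67/23)(1−0) = -67/23
ω_out/ω_in = -67/23

-67/23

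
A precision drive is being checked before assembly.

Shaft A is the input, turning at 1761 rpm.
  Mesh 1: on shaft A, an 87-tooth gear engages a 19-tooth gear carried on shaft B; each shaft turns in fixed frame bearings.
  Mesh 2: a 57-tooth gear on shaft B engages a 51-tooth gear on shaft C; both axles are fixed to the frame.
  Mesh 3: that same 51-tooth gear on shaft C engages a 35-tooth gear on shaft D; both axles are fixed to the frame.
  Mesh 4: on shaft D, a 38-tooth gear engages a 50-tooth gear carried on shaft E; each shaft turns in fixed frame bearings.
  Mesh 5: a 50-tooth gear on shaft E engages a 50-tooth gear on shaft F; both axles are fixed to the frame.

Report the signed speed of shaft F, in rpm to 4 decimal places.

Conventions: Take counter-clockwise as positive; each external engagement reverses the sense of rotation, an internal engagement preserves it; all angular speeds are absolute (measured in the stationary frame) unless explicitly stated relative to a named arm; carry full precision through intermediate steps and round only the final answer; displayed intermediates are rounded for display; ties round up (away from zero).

topology: fixed-axis compound train — 5 meshes, A→F
mesh 1 [87T→19T]: ω = 1761.0000×87/19 = 8063.5263 rpm, sense flips to −
mesh 2 [57T→51T]: ω = 8063.5263×57/51 = 9012.1765 rpm, sense flips to +
mesh 3 [51T→35T]: ω = 9012.1765×51/35 = 13132.0286 rpm, sense flips to −
mesh 4 [38T→50T]: ω = 13132.0286×38/50 = 9980.3417 rpm, sense flips to +
mesh 5 [50T→50T]: ω = 9980.3417×50/50 = 9980.3417 rpm, sense flips to −
signed output speed = -9980.3417 rpm

-9980.3417 rpm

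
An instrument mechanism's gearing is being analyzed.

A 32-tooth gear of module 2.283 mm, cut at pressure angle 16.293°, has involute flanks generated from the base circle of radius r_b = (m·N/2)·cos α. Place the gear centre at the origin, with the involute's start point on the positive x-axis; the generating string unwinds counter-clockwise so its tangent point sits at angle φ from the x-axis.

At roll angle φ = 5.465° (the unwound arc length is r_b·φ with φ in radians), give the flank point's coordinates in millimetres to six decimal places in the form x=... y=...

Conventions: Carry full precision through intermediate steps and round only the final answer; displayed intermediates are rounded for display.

single-mesh involute tooth geometry (32T wheel at module 2.283)
pitch radius r_p = m·N/2 = 2.283·32/2 = 36.528000
base radius r_b = r_p·cos α = 36.528000·cos 16.293° = 35.061020
roll angle φ = 5.465° = 0.09538224 rad
x = r_b·(cos φ + φ·sin φ) = 35.220146
y = r_b·(sin φ − φ·cos φ) = 0.010132

x=35.220146 y=0.010132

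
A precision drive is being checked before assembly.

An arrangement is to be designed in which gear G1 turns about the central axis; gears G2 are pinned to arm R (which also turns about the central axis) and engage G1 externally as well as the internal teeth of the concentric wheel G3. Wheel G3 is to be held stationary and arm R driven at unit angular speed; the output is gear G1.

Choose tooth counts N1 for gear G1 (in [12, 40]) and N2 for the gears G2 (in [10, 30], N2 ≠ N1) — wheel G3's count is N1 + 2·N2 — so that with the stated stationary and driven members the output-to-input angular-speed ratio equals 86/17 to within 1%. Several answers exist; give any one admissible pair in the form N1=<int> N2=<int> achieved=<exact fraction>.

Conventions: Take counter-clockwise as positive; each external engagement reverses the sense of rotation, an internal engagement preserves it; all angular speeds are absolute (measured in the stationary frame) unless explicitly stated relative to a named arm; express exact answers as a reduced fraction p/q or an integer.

topology: planetary set — design target 86/17, arm = carrier (Willis)
Willis with ω_ring = 0: ω_sun/ω_arm = (N1+N3)/N1; set equal to 86/17  ⇒  N3/N1 = 86/17 − 1 = 69/17
N3 = N1 + 2·N2  ⇒  N2/N1 = (N3/N1 − 1)/2 = (69/17 − 1)/2 = 26/17
smallest multiple with N1 ≥ 12 and N2 ≥ 10: k = 1  ⇒  N1 = 1·17 = 17, N2 = 1·26 = 26 (N1 ≤ 40, N2 ≤ 30, N2 ≠ N1 ✓), N3 = 17 + 2·26 = 69
check: (N1+N3)/N1 with N1 = 17, N3 = 69 gives 86/17; |achieved − target| = 0 ≤ 43/850 ✓

N1=17 N2=26 achieved=86/17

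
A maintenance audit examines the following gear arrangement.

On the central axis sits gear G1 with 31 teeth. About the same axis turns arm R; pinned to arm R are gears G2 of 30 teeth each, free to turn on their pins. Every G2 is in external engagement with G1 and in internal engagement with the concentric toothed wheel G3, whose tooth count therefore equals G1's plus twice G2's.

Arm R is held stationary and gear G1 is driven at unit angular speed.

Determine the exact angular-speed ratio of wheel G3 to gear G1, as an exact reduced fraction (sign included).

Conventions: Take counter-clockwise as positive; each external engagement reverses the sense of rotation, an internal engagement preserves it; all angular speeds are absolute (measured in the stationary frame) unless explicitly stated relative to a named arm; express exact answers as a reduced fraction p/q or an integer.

topology: planetary set — G1 31T / G2 30T / G3 91T, arm = carrier (Willis)
ring teeth: 31 + 2·30 = 91
31(ω_sun−ω_arm) = −91(ω_ring−ω_arm),  ω_arm = 0, ω_sun = 1
ω_ring = 0 − (31/91)(1−0) = -31/91
ω_out/ω_in = -31/91

-31/91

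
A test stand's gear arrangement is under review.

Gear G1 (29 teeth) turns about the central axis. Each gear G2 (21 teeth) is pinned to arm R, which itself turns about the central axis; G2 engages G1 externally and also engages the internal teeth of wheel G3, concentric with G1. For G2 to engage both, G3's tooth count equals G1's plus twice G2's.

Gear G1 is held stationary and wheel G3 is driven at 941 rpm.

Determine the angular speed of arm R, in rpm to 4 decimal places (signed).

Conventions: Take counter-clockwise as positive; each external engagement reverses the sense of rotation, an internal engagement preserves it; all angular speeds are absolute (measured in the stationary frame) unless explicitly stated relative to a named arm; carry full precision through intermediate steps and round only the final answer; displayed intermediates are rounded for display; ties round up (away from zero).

+668.1100 rpm

topology: planetary set — G1 29T / G2 21T / G3 71T, arm = carrier (Willis)
normalise by the input: solve with ω_ring = 1, then scale by 941 rpm
ring teeth: 29 + 2·21 = 71
29(ω_sun−ω_arm) = −71(ω_ring−ω_arm),  ω_sun = 0, ω_ring = 1
29(0−ω_arm) = −71(1−ω_arm)  ⇒  100·ω_arm = 71  ⇒  ω_arm = 71/100
scale: ω_arm = 71/100 × 941 rpm = +668.1100 rpm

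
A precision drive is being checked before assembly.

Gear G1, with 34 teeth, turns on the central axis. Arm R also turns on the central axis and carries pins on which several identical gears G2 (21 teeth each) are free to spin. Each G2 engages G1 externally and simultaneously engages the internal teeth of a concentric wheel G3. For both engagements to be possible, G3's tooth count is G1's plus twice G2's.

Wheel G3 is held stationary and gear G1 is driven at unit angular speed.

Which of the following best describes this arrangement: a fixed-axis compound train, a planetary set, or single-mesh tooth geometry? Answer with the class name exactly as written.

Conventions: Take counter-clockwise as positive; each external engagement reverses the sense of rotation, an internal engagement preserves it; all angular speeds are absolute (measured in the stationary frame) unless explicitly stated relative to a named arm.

planetary set

topology: planetary set — G1 34T / G2 21T / G3 76T, arm = carrier (Willis)
classification: planetary set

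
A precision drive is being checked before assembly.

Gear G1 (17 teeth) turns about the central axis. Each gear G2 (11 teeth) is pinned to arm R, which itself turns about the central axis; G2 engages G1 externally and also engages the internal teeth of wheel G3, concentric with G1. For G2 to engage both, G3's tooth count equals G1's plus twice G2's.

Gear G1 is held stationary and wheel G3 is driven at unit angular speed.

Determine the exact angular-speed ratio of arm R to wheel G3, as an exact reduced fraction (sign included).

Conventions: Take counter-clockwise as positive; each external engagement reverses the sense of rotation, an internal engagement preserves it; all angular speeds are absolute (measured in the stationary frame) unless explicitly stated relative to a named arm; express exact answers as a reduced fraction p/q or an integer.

class = planetary set [G3 = 17+2·11 = 39; Willis about the carrier]
ring teeth: 17 + 2·11 = 39
17(ω_sun−ω_arm) = −39(ω_ring−ω_arm),  ω_sun = 0, ω_ring = 1
17(0−ω_arm) = −39(1−ω_arm)  ⇒  56·ω_arm = 39  ⇒  ω_arm = 39/56
ω_out/ω_in = 39/56

39/56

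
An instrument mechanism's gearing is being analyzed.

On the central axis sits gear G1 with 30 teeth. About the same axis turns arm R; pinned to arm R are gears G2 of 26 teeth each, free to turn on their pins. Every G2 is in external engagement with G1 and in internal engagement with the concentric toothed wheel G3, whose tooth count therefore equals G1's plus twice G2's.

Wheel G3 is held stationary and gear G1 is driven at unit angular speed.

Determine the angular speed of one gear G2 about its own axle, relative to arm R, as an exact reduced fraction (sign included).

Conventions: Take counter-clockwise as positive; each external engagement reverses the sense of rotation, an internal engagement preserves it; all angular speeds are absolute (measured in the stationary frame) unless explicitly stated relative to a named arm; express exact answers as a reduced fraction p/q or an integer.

planetary set (30T centre, 26T on arm, 82T internal) — Willis relation
ring teeth: 30 + 2·26 = 82
30(ω_sun−ω_arm) = −82(ω_ring−ω_arm),  ω_ring = 0, ω_sun = 1
30(1−ω_arm) = −82(0−ω_arm)  ⇒  112·ω_arm = 30  ⇒  ω_arm = 15/56
sun–planet mesh: 30·(1−15/56) = −26·(ω_p−ω_arm)  ⇒  ω_p−ω_arm = -615/728
exact speed ratio = -615/728

-615/728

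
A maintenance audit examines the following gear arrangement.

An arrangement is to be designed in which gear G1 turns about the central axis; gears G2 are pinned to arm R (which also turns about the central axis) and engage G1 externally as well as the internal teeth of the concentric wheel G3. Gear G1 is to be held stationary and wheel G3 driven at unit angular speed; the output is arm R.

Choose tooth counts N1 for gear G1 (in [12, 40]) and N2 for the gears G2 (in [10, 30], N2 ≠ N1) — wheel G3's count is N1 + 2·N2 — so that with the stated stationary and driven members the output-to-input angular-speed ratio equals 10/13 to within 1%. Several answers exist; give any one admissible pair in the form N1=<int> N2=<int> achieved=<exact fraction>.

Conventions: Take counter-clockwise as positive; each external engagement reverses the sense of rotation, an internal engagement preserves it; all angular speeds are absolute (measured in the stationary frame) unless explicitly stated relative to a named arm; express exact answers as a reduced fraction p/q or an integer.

planetary set to be sized for 10/13 (Willis relation)
Willis with ω_sun = 0: ω_arm/ω_ring = N3/(N1+N3); set equal to 10/13  ⇒  N3/N1 = (10/13)/(1 − 10/13) = 10/3
N3 = N1 + 2·N2  ⇒  N2/N1 = (N3/N1 − 1)/2 = (10/3 − 1)/2 = 7/6
smallest multiple with N1 ≥ 12 and N2 ≥ 10: k = 2  ⇒  N1 = 2·6 = 12, N2 = 2·7 = 14 (N1 ≤ 40, N2 ≤ 30, N2 ≠ N1 ✓), N3 = 12 + 2·14 = 40
check: N3/(N1+N3) with N1 = 12, N3 = 40 gives 10/13; |achieved − target| = 0 ≤ 1/130 ✓

N1=12 N2=14 achieved=10/13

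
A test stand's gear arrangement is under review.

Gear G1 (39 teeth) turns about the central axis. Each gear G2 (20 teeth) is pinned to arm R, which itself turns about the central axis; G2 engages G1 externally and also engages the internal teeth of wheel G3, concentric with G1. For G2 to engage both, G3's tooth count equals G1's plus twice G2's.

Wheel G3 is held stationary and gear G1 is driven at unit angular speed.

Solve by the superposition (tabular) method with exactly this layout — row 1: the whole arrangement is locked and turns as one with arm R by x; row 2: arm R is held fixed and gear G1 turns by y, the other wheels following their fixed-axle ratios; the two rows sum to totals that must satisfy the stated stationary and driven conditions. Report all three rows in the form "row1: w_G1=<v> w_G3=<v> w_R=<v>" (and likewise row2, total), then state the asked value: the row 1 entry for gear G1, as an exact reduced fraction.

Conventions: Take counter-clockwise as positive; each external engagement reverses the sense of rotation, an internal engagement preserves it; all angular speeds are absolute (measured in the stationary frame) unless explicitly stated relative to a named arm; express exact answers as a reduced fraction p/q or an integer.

planetary set (39T centre, 20T on arm, 79T internal) — Willis relation
row 1 — lock + rotate with arm: ω_sun = ω_ring = ω_arm = x
row 2: sun turns y, ring = −(39/79)·y, arm 0
boundary: total ω_ring = x − (39/79)·y = 0 and total ω_sun = x + y = 1  ⇒  y = 79/118, x = 39/118
row 2 ring = −(39/79)·79/118 = -39/118
totals (row 1 + row 2): sun 39/118 + 79/118 = 1, ring 39/118 + (-39/118) = 0, arm 39/118 + 0 = 39/118
asked cell (row1, sun) = 39/118

row1: w_G1=39/118 w_G3=39/118 w_R=39/118
row2: w_G1=79/118 w_G3=-39/118 w_R=0
total: w_G1=1 w_G3=0 w_R=39/118
asked value: 39/118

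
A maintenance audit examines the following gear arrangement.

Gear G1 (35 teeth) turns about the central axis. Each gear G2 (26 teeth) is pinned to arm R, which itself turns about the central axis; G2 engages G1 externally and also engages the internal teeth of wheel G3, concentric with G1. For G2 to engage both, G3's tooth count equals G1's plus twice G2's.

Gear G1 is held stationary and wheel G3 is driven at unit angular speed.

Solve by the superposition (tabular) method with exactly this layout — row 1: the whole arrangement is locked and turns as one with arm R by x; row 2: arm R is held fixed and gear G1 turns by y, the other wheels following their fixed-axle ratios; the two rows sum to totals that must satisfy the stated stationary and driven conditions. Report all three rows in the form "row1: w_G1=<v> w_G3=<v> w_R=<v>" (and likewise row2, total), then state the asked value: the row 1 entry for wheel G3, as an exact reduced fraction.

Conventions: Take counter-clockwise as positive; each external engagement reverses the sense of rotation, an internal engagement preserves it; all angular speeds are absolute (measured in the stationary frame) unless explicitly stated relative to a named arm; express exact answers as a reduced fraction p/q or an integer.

row1: w_G1=87/122 w_G3=87/122 w_R=87/122
row2: w_G1=-87/122 w_G3=35/122 w_R=0
total: w_G1=0 w_G3=1 w_R=87/122
asked value: 87/122

planetary set (35T centre, 26T on arm, 87T internal) — Willis relation
superposition row 1 [locked train]: every member turns x
row 2 (arm held, sun turns y): ω_ring = −(35/87)·y, ω_arm = 0
boundary: total ω_sun = x + y = 0 and total ω_ring = x − (35/87)·y = 1  ⇒  y = -87/122, x = 87/122
row 2 ring = −(35/87)·(-87/122) = 35/122
totals (row 1 + row 2): sun 87/122 + (-87/122) = 0, ring 87/122 + 35/122 = 1, arm 87/122 + 0 = 87/122
asked cell (row1, ring) = 87/122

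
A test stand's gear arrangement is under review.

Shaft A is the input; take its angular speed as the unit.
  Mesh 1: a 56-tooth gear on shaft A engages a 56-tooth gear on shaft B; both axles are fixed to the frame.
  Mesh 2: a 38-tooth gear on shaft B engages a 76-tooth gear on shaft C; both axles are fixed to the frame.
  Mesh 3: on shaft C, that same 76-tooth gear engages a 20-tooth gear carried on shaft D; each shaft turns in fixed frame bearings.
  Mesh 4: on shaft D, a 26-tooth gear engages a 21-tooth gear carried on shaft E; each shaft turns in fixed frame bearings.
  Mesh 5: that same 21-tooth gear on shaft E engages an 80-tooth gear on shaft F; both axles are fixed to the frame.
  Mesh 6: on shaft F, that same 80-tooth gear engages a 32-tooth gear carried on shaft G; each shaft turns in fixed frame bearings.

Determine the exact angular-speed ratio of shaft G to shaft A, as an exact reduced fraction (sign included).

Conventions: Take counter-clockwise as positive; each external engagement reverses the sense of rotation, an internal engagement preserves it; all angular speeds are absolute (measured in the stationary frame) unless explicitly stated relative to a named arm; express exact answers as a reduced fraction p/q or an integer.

247/160

class = fixed-axis compound train [6 meshes; 6 ratios multiply, 6 sense flips]
mesh 1 [56T→56T]: running ratio 1, sense −
mesh 2 [38T→76T]: running ratio 1/2, sense +
mesh 3 [76T→20T]: running ratio 19/10, sense −
mesh 4 [26T→21T]: running ratio 247/105, sense +
mesh 5 [21T→80T]: running ratio 247/400, sense −
mesh 6 [80T→32T]: running ratio 247/160, sense +
ω_out/ω_in = 247/160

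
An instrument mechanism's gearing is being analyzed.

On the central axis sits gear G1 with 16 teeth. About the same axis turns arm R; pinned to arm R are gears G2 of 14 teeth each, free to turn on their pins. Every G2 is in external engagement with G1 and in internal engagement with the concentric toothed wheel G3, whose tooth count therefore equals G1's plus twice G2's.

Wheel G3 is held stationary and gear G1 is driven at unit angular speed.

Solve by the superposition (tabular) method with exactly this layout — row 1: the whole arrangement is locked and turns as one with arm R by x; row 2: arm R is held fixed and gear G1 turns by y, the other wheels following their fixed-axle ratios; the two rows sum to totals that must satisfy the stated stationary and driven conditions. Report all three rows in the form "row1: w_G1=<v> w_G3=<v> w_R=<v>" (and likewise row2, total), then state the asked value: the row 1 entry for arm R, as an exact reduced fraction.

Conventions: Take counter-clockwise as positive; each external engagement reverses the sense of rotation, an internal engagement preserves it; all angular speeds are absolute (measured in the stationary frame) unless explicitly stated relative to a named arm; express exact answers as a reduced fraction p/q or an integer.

class = planetary set [G3 = 16+2·14 = 44; Willis about the carrier]
row 1 (train locked, turned with arm): all members turn x
row 2: sun turns y, ring = −(16/44)·y, arm 0
boundary: total ω_ring = x − (16/44)·y = 0 and total ω_sun = x + y = 1  ⇒  y = 11/15, x = 4/15
row 2 ring = −(16/44)·11/15 = -4/15
totals (row 1 + row 2): sun 4/15 + 11/15 = 1, ring 4/15 + (-4/15) = 0, arm 4/15 + 0 = 4/15
asked cell (row1, arm) = 4/15

row1: w_G1=4/15 w_G3=4/15 w_R=4/15
row2: w_G1=11/15 w_G3=-4/15 w_R=0
total: w_G1=1 w_G3=0 w_R=4/15
asked value: 4/15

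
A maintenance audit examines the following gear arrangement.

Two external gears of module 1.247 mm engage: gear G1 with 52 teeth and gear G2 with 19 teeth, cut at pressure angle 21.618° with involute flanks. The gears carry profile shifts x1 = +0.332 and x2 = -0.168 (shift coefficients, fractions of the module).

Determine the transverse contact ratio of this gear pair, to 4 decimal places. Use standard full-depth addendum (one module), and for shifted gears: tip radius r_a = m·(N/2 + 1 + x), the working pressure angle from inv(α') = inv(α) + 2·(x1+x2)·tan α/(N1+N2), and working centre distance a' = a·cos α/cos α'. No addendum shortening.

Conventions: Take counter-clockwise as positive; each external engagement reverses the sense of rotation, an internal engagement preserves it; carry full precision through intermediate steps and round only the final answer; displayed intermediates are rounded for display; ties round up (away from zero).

single-mesh involute tooth geometry (52T engaging 19T at module 1.247)
base radii: r_b1 = 30.141462, r_b2 = 11.013227
tip radii: r_a1 = 34.083004, r_a2 = 12.884004
inv(α') = inv(21.618°) + 2·(+0.332-0.168)·tan α/(52+19) = 0.02081694  ⇒  α' = 22.26433°
a' = a·cos α / cos α' = 44.2685·cos 21.618°/cos 22.26433° = 44.470125
action lengths: √(r_a1²−r_b1²) = 15.910482, √(r_a2²−r_b2²) = 6.686284
base pitch p_b = π·m·cos α = 3.642008
CR = (15.910482 + 6.686284 − 44.470125·sin 22.26433°)/3.642008 = 1.578228
contact ratio ≈ 1.5782

1.5782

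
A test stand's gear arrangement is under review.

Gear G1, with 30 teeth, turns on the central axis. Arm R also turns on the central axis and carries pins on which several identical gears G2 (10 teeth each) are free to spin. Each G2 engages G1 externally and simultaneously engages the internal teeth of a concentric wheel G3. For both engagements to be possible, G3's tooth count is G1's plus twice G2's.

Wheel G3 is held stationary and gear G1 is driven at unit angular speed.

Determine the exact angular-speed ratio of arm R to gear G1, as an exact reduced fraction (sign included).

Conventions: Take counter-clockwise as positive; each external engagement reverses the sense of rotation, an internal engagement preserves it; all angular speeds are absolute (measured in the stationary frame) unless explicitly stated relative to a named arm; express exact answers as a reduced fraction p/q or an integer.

3/8

topology: planetary set — G1 30T / G2 10T / G3 50T, arm = carrier (Willis)
ring teeth: 30 + 2·10 = 50
30(ω_sun−ω_arm) = −50(ω_ring−ω_arm),  ω_ring = 0, ω_sun = 1
30(1−ω_arm) = −50(0−ω_arm)  ⇒  80·ω_arm = 30  ⇒  ω_arm = 3/8
ω_out/ω_in = 3/8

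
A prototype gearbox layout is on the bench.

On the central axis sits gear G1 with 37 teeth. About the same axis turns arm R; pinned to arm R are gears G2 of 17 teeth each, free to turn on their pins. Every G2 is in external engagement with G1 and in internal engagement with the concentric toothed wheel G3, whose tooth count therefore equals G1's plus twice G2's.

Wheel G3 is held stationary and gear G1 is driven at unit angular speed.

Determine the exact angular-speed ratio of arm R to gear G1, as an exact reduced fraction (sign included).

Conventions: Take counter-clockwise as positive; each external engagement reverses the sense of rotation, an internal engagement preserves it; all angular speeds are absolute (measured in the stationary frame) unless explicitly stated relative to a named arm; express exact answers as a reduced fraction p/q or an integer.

recognized (axles ride arm R): planetary set, 37/17/71 teeth
ring teeth: 37 + 2·17 = 71
37(ω_sun−ω_arm) = −71(ω_ring−ω_arm),  ω_ring = 0, ω_sun = 1
37(1−ω_arm) = −71(0−ω_arm)  ⇒  108·ω_arm = 37  ⇒  ω_arm = 37/108
ω_out/ω_in = 37/108

37/108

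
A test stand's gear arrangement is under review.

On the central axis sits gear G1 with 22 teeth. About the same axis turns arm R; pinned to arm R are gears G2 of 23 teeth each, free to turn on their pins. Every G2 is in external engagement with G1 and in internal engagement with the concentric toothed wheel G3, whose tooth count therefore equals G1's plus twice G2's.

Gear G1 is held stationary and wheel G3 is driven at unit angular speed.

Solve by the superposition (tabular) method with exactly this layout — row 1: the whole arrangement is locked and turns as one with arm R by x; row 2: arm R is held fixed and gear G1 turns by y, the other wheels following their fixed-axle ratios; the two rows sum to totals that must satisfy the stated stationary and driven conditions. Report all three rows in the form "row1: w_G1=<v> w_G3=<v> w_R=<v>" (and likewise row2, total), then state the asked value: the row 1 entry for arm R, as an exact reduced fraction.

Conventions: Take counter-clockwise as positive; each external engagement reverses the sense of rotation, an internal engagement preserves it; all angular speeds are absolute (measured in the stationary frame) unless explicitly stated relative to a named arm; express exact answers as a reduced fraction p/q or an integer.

class = planetary set [G3 = 22+2·23 = 68; Willis about the carrier]
row 1: whole set turns with the arm by x
row 2: sun turns y, ring = −(22/68)·y, arm 0
boundary: total ω_sun = x + y = 0 and total ω_ring = x − (22/68)·y = 1  ⇒  y = -34/45, x = 34/45
row 2 ring = −(22/68)·(-34/45) = 11/45
totals (row 1 + row 2): sun 34/45 + (-34/45) = 0, ring 34/45 + 11/45 = 1, arm 34/45 + 0 = 34/45
asked cell (row1, arm) = 34/45

row1: w_G1=34/45 w_G3=34/45 w_R=34/45
row2: w_G1=-34/45 w_G3=11/45 w_R=0
total: w_G1=0 w_G3=1 w_R=34/45
asked value: 34/45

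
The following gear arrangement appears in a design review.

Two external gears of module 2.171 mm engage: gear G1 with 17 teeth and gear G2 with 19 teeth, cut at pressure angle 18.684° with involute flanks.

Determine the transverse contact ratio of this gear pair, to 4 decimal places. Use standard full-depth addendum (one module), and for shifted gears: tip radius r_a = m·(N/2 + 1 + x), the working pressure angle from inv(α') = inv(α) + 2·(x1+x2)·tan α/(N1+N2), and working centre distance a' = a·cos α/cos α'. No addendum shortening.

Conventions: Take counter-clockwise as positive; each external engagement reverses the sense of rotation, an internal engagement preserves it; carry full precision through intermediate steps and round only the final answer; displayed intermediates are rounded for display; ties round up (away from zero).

single-mesh involute tooth geometry (17T engaging 19T at module 2.171)
base radii: r_b1 = 17.480996, r_b2 = 19.537584
tip radii: r_a1 = 20.624500, r_a2 = 22.795500
no profile shift: α' = α, a' = a
action lengths: √(r_a1²−r_b1²) = 10.944623, √(r_a2²−r_b2²) = 11.743833
base pitch p_b = π·m·cos α = 6.460961
CR = (10.944623 + 11.743833 − 39.078000·sin 18.68400°)/6.460961 = 1.574050
contact ratio ≈ 1.5741

1.5741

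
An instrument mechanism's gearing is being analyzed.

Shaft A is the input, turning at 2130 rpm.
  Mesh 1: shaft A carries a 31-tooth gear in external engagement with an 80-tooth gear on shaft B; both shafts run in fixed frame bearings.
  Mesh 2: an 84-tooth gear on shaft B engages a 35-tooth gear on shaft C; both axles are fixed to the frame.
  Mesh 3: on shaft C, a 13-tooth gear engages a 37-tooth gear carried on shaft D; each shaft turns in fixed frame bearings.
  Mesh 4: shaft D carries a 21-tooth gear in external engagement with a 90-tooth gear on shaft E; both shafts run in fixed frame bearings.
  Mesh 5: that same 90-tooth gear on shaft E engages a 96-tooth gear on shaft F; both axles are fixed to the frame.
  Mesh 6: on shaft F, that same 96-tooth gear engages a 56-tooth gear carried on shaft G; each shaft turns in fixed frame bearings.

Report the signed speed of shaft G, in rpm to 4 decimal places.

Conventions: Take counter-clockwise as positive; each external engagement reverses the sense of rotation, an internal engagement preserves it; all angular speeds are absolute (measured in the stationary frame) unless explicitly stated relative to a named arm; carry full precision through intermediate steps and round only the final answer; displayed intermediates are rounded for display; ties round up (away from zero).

class = fixed-axis compound train [6 meshes; 6 ratios multiply, 6 sense flips]
mesh 1 [31T→80T]: ω = 2130.0000×31/80 = 825.3750 rpm, sense flips to −
mesh 2 [84T→35T]: ω = 825.3750×84/35 = 1980.9000 rpm, sense flips to +
mesh 3 [13T→37T]: ω = 1980.9000×13/37 = 695.9919 rpm, sense flips to −
mesh 4 [21T→90T]: ω = 695.9919×21/90 = 162.3981 rpm, sense flips to +
mesh 5 [90T→96T]: ω = 162.3981×90/96 = 152.2482 rpm, sense flips to −
mesh 6 [96T→56T]: ω = 152.2482×96/56 = 260.9970 rpm, sense flips to +
signed output speed = +260.9970 rpm

+260.9970 rpm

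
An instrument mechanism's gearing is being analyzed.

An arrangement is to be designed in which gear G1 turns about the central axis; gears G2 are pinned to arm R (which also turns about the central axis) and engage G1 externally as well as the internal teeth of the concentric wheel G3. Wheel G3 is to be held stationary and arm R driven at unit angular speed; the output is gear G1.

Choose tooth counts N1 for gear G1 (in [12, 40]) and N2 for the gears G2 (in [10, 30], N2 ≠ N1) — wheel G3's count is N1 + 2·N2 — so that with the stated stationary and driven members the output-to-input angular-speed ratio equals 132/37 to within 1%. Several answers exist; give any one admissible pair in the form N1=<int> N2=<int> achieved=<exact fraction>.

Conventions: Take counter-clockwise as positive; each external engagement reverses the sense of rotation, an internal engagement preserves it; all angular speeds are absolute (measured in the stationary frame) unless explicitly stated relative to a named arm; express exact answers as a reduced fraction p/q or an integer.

topology: planetary set — design target 132/37, arm = carrier (Willis)
Willis with ω_ring = 0: ω_sun/ω_arm = (N1+N3)/N1; set equal to 132/37  ⇒  N3/N1 = 132/37 − 1 = 95/37
N3 = N1 + 2·N2  ⇒  N2/N1 = (N3/N1 − 1)/2 = (95/37 − 1)/2 = 29/37
smallest multiple with N1 ≥ 12 and N2 ≥ 10: k = 1  ⇒  N1 = 1·37 = 37, N2 = 1·29 = 29 (N1 ≤ 40, N2 ≤ 30, N2 ≠ N1 ✓), N3 = 37 + 2·29 = 95
check: (N1+N3)/N1 with N1 = 37, N3 = 95 gives 132/37; |achieved − target| = 0 ≤ 33/925 ✓

N1=37 N2=29 achieved=132/37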